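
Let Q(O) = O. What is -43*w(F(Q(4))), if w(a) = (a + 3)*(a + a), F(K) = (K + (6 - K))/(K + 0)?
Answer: -1161/2 ≈ -580.50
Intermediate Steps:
F(K) = 6/K
w(a) = 2*a*(3 + a) (w(a) = (3 + a)*(2*a) = 2*a*(3 + a))
-43*w(F(Q(4))) = -86*6/4*(3 + 6/4) = -86*6*(¼)*(3 + 6*(¼)) = -86*3*(3 + 3/2)/2 = -86*3*9/(2*2) = -43*27/2 = -1161/2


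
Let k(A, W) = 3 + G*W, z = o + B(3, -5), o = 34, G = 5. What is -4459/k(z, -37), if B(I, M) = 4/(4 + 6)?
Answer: 49/2 ≈ 24.500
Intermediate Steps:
B(I, M) = ⅖ (B(I, M) = 4/10 = 4*(⅒) = ⅖)
z = 172/5 (z = 34 + ⅖ = 172/5 ≈ 34.400)
k(A, W) = 3 + 5*W
-4459/k(z, -37) = -4459/(3 + 5*(-37)) = -4459/(3 - 185) = -4459/(-182) = -4459*(-1/182) = 49/2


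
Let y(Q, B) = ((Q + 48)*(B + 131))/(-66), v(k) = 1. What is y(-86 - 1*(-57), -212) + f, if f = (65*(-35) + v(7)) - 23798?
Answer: -573071/22 ≈ -26049.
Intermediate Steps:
y(Q, B) = -(48 + Q)*(131 + B)/66 (y(Q, B) = ((48 + Q)*(131 + B))*(-1/66) = -(48 + Q)*(131 + B)/66)
f = -26072 (f = (65*(-35) + 1) - 23798 = (-2275 + 1) - 23798 = -2274 - 23798 = -26072)
y(-86 - 1*(-57), -212) + f = (-1048/11 - 131*(-86 - 1*(-57))/66 - 8/11*(-212) - 1/66*(-212)*(-86 - 1*(-57))) - 26072 = (-1048/11 - 131*(-86 + 57)/66 + 1696/11 - 1/66*(-212)*(-86 + 57)) - 26072 = (-1048/11 - 131/66*(-29) + 1696/11 - 1/66*(-212)*(-29)) - 26072 = (-1048/11 + 3799/66 + 1696/11 - 3074/33) - 26072 = 513/22 - 26072 = -573071/22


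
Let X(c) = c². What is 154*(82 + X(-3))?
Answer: 14014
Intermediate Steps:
154*(82 + X(-3)) = 154*(82 + (-3)²) = 154*(82 + 9) = 154*91 = 14014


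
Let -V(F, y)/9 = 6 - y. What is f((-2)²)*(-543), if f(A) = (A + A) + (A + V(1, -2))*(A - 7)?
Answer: -115116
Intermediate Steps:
V(F, y) = -54 + 9*y (V(F, y) = -9*(6 - y) = -54 + 9*y)
f(A) = 2*A + (-72 + A)*(-7 + A) (f(A) = (A + A) + (A + (-54 + 9*(-2)))*(A - 7) = 2*A + (A + (-54 - 18))*(-7 + A) = 2*A + (A - 72)*(-7 + A) = 2*A + (-72 + A)*(-7 + A))
f((-2)²)*(-543) = (504 + ((-2)²)² - 77*(-2)²)*(-543) = (504 + 4² - 77*4)*(-543) = (504 + 16 - 308)*(-543) = 212*(-543) = -115116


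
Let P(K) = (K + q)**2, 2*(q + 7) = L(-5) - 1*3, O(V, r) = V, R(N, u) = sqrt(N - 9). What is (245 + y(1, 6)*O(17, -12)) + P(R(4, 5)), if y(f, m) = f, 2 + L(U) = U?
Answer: 401 - 24*I*sqrt(5) ≈ 401.0 - 53.666*I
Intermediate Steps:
R(N, u) = sqrt(-9 + N)
L(U) = -2 + U
q = -12 (q = -7 + ((-2 - 5) - 1*3)/2 = -7 + (-7 - 3)/2 = -7 + (1/2)*(-10) = -7 - 5 = -12)
P(K) = (-12 + K)**2 (P(K) = (K - 12)**2 = (-12 + K)**2)
(245 + y(1, 6)*O(17, -12)) + P(R(4, 5)) = (245 + 1*17) + (-12 + sqrt(-9 + 4))**2 = (245 + 17) + (-12 + sqrt(-5))**2 = 262 + (-12 + I*sqrt(5))**2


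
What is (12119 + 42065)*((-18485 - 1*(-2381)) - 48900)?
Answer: -3522176736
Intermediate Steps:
(12119 + 42065)*((-18485 - 1*(-2381)) - 48900) = 54184*((-18485 + 2381) - 48900) = 54184*(-16104 - 48900) = 54184*(-65004) = -3522176736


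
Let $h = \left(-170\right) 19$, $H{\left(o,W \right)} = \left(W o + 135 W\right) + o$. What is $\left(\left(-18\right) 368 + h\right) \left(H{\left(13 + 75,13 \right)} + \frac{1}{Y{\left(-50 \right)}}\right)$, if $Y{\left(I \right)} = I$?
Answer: $- \frac{735842523}{25} \approx -2.9434 \cdot 10^{7}$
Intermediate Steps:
$H{\left(o,W \right)} = o + 135 W + W o$ ($H{\left(o,W \right)} = \left(135 W + W o\right) + o = o + 135 W + W o$)
$h = -3230$
$\left(\left(-18\right) 368 + h\right) \left(H{\left(13 + 75,13 \right)} + \frac{1}{Y{\left(-50 \right)}}\right) = \left(\left(-18\right) 368 - 3230\right) \left(\left(\left(13 + 75\right) + 135 \cdot 13 + 13 \left(13 + 75\right)\right) + \frac{1}{-50}\right) = \left(-6624 - 3230\right) \left(\left(88 + 1755 + 13 \cdot 88\right) - \frac{1}{50}\right) = - 9854 \left(\left(88 + 1755 + 1144\right) - \frac{1}{50}\right) = - 9854 \left(2987 - \frac{1}{50}\right) = \left(-9854\right) \frac{149349}{50} = - \frac{735842523}{25}$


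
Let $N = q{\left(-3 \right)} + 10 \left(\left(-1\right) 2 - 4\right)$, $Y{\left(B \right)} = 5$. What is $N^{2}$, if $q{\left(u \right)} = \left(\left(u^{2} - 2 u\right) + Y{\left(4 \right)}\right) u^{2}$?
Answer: $14400$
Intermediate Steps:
$q{\left(u \right)} = u^{2} \left(5 + u^{2} - 2 u\right)$ ($q{\left(u \right)} = \left(\left(u^{2} - 2 u\right) + 5\right) u^{2} = \left(5 + u^{2} - 2 u\right) u^{2} = u^{2} \left(5 + u^{2} - 2 u\right)$)
$N = 120$ ($N = \left(-3\right)^{2} \left(5 + \left(-3\right)^{2} - -6\right) + 10 \left(\left(-1\right) 2 - 4\right) = 9 \left(5 + 9 + 6\right) + 10 \left(-2 - 4\right) = 9 \cdot 20 + 10 \left(-6\right) = 180 - 60 = 120$)
$N^{2} = 120^{2} = 14400$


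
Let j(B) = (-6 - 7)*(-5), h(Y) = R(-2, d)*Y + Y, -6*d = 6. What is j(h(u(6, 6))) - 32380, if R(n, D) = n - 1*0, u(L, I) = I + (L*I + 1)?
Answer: -32315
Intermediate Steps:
d = -1 (d = -1/6*6 = -1)
u(L, I) = 1 + I + I*L (u(L, I) = I + (I*L + 1) = I + (1 + I*L) = 1 + I + I*L)
R(n, D) = n (R(n, D) = n + 0 = n)
h(Y) = -Y (h(Y) = -2*Y + Y = -Y)
j(B) = 65 (j(B) = -13*(-5) = 65)
j(h(u(6, 6))) - 32380 = 65 - 32380 = -32315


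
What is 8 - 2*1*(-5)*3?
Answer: 38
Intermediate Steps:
8 - 2*1*(-5)*3 = 8 - (-10)*3 = 8 - 2*(-15) = 8 + 30 = 38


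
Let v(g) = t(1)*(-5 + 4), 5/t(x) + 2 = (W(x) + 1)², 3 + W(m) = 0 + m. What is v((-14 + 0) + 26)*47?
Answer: 235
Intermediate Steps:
W(m) = -3 + m (W(m) = -3 + (0 + m) = -3 + m)
t(x) = 5/(-2 + (-2 + x)²) (t(x) = 5/(-2 + ((-3 + x) + 1)²) = 5/(-2 + (-2 + x)²))
v(g) = 5 (v(g) = (5/(-2 + (-2 + 1)²))*(-5 + 4) = (5/(-2 + (-1)²))*(-1) = (5/(-2 + 1))*(-1) = (5/(-1))*(-1) = (5*(-1))*(-1) = -5*(-1) = 5)
v((-14 + 0) + 26)*47 = 5*47 = 235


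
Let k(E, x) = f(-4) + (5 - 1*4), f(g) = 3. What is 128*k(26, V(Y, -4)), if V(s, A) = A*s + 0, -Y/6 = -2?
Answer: 512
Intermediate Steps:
Y = 12 (Y = -6*(-2) = 12)
V(s, A) = A*s
k(E, x) = 4 (k(E, x) = 3 + (5 - 1*4) = 3 + (5 - 4) = 3 + 1 = 4)
128*k(26, V(Y, -4)) = 128*4 = 512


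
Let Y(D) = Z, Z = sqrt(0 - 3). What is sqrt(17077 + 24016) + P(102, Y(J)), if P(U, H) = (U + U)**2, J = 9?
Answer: 41616 + sqrt(41093) ≈ 41819.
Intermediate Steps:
Z = I*sqrt(3) (Z = sqrt(-3) = I*sqrt(3) ≈ 1.732*I)
Y(D) = I*sqrt(3)
P(U, H) = 4*U**2 (P(U, H) = (2*U)**2 = 4*U**2)
sqrt(17077 + 24016) + P(102, Y(J)) = sqrt(17077 + 24016) + 4*102**2 = sqrt(41093) + 4*10404 = sqrt(41093) + 41616 = 41616 + sqrt(41093)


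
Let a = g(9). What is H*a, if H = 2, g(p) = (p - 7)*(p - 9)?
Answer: 0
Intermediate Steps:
g(p) = (-9 + p)*(-7 + p) (g(p) = (-7 + p)*(-9 + p) = (-9 + p)*(-7 + p))
a = 0 (a = 63 + 9² - 16*9 = 63 + 81 - 144 = 0)
H*a = 2*0 = 0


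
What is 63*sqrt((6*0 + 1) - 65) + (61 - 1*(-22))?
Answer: 83 + 504*I ≈ 83.0 + 504.0*I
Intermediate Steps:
63*sqrt((6*0 + 1) - 65) + (61 - 1*(-22)) = 63*sqrt((0 + 1) - 65) + (61 + 22) = 63*sqrt(1 - 65) + 83 = 63*sqrt(-64) + 83 = 63*(8*I) + 83 = 504*I + 83 = 83 + 504*I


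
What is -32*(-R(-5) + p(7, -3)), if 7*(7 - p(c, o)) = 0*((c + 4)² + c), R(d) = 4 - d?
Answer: 64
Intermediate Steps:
p(c, o) = 7 (p(c, o) = 7 - 0*((c + 4)² + c) = 7 - 0*((4 + c)² + c) = 7 - 0*(c + (4 + c)²) = 7 - ⅐*0 = 7 + 0 = 7)
-32*(-R(-5) + p(7, -3)) = -32*(-(4 - 1*(-5)) + 7) = -32*(-(4 + 5) + 7) = -32*(-1*9 + 7) = -32*(-9 + 7) = -32*(-2) = 64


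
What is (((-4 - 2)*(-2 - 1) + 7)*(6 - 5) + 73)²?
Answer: 9604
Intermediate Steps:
(((-4 - 2)*(-2 - 1) + 7)*(6 - 5) + 73)² = ((-6*(-3) + 7)*1 + 73)² = ((18 + 7)*1 + 73)² = (25*1 + 73)² = (25 + 73)² = 98² = 9604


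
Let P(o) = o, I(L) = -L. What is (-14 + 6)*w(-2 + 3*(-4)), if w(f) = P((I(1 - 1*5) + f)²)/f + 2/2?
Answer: 344/7 ≈ 49.143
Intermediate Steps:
w(f) = 1 + (4 + f)²/f (w(f) = (-(1 - 1*5) + f)²/f + 2/2 = (-(1 - 5) + f)²/f + 2*(½) = (-1*(-4) + f)²/f + 1 = (4 + f)²/f + 1 = 1 + (4 + f)²/f)
(-14 + 6)*w(-2 + 3*(-4)) = (-14 + 6)*(((-2 + 3*(-4)) + (4 + (-2 + 3*(-4)))²)/(-2 + 3*(-4))) = -8*((-2 - 12) + (4 + (-2 - 12))²)/(-2 - 12) = -8*(-14 + (4 - 14)²)/(-14) = -(-4)*(-14 + (-10)²)/7 = -(-4)*(-14 + 100)/7 = -(-4)*86/7 = -8*(-43/7) = 344/7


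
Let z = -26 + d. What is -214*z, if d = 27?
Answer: -214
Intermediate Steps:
z = 1 (z = -26 + 27 = 1)
-214*z = -214*1 = -214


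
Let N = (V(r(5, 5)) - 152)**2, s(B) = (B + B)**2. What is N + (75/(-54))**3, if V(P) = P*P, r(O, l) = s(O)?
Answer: 565605446903/5832 ≈ 9.6983e+7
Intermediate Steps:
s(B) = 4*B**2 (s(B) = (2*B)**2 = 4*B**2)
r(O, l) = 4*O**2
V(P) = P**2
N = 96983104 (N = ((4*5**2)**2 - 152)**2 = ((4*25)**2 - 152)**2 = (100**2 - 152)**2 = (10000 - 152)**2 = 9848**2 = 96983104)
N + (75/(-54))**3 = 96983104 + (75/(-54))**3 = 96983104 + (75*(-1/54))**3 = 96983104 + (-25/18)**3 = 96983104 - 15625/5832 = 565605446903/5832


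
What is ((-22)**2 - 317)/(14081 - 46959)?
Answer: -167/32878 ≈ -0.0050794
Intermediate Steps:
((-22)**2 - 317)/(14081 - 46959) = (484 - 317)/(-32878) = 167*(-1/32878) = -167/32878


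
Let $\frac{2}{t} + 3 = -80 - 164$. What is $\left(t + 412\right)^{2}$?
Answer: $\frac{10355504644}{61009} \approx 1.6974 \cdot 10^{5}$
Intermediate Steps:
$t = - \frac{2}{247}$ ($t = \frac{2}{-3 - 244} = \frac{2}{-247} = 2 \left(- \frac{1}{247}\right) = - \frac{2}{247} \approx -0.0080972$)
$\left(t + 412\right)^{2} = \left(- \frac{2}{247} + 412\right)^{2} = \left(\frac{101762}{247}\right)^{2} = \frac{10355504644}{61009}$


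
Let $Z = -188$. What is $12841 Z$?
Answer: $-2414108$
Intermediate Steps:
$12841 Z = 12841 \left(-188\right) = -2414108$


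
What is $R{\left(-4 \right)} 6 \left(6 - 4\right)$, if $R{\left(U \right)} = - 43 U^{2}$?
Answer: $-8256$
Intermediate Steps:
$R{\left(-4 \right)} 6 \left(6 - 4\right) = - 43 \left(-4\right)^{2} \cdot 6 \left(6 - 4\right) = \left(-43\right) 16 \cdot 6 \cdot 2 = \left(-688\right) 12 = -8256$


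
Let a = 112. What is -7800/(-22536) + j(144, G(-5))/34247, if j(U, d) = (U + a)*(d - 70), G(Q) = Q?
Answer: -6898525/32157933 ≈ -0.21452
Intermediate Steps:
j(U, d) = (-70 + d)*(112 + U) (j(U, d) = (U + 112)*(d - 70) = (112 + U)*(-70 + d) = (-70 + d)*(112 + U))
-7800/(-22536) + j(144, G(-5))/34247 = -7800/(-22536) + (-7840 - 70*144 + 112*(-5) + 144*(-5))/34247 = -7800*(-1/22536) + (-7840 - 10080 - 560 - 720)*(1/34247) = 325/939 - 19200*1/34247 = 325/939 - 19200/34247 = -6898525/32157933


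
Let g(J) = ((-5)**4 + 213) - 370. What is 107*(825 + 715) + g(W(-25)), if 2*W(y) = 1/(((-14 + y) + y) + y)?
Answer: 165248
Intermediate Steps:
W(y) = 1/(2*(-14 + 3*y)) (W(y) = 1/(2*(((-14 + y) + y) + y)) = 1/(2*((-14 + 2*y) + y)) = 1/(2*(-14 + 3*y)))
g(J) = 468 (g(J) = (625 + 213) - 370 = 838 - 370 = 468)
107*(825 + 715) + g(W(-25)) = 107*(825 + 715) + 468 = 107*1540 + 468 = 164780 + 468 = 165248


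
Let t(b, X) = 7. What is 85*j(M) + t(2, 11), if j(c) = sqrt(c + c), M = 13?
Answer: 7 + 85*sqrt(26) ≈ 440.42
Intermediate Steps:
j(c) = sqrt(2)*sqrt(c) (j(c) = sqrt(2*c) = sqrt(2)*sqrt(c))
85*j(M) + t(2, 11) = 85*(sqrt(2)*sqrt(13)) + 7 = 85*sqrt(26) + 7 = 7 + 85*sqrt(26)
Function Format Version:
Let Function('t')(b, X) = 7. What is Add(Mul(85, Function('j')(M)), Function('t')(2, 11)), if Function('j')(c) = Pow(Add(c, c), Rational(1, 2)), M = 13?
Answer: Add(7, Mul(85, Pow(26, Rational(1, 2)))) ≈ 440.42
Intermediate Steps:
Function('j')(c) = Mul(Pow(2, Rational(1, 2)), Pow(c, Rational(1, 2))) (Function('j')(c) = Pow(Mul(2, c), Rational(1, 2)) = Mul(Pow(2, Rational(1, 2)), Pow(c, Rational(1, 2))))
Add(Mul(85, Function('j')(M)), Function('t')(2, 11)) = Add(Mul(85, Mul(Pow(2, Rational(1, 2)), Pow(13, Rational(1, 2)))), 7) = Add(Mul(85, Pow(26, Rational(1, 2))), 7) = Add(7, Mul(85, Pow(26, Rational(1, 2))))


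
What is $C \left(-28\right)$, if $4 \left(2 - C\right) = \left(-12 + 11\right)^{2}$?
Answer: $-49$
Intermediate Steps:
$C = \frac{7}{4}$ ($C = 2 - \frac{\left(-12 + 11\right)^{2}}{4} = 2 - \frac{\left(-1\right)^{2}}{4} = 2 - \frac{1}{4} = \frac{7}{4} \approx 1.75$)
$C \left(-28\right) = \frac{7}{4} \left(-28\right) = -49$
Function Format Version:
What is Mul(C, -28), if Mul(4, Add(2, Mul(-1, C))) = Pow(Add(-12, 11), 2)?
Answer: -49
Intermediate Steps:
C = Rational(7, 4) (C = Add(2, Mul(Rational(-1, 4), Pow(Add(-12, 11), 2))) = Add(2, Mul(Rational(-1, 4), Pow(-1, 2))) = Add(2, Mul(Rational(-1, 4), 1)) = Add(2, Rational(-1, 4)) = Rational(7, 4) ≈ 1.7500)
Mul(C, -28) = Mul(Rational(7, 4), -28) = -49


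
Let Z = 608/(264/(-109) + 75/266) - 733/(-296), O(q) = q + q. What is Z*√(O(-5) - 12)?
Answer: -139797575*I*√22/496392 ≈ -1320.9*I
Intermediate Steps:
O(q) = 2*q
Z = -139797575/496392 (Z = 608/(264*(-1/109) + 75*(1/266)) - 733*(-1/296) = 608/(-264/109 + 75/266) + 733/296 = 608/(-62049/28994) + 733/296 = 608*(-28994/62049) + 733/296 = -17628352/62049 + 733/296 = -139797575/496392 ≈ -281.63)
Z*√(O(-5) - 12) = -139797575*√(2*(-5) - 12)/496392 = -139797575*√(-10 - 12)/496392 = -139797575*I*√22/496392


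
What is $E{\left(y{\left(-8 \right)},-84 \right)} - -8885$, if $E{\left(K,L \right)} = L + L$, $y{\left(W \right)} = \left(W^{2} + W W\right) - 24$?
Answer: $8717$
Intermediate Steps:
$y{\left(W \right)} = -24 + 2 W^{2}$ ($y{\left(W \right)} = \left(W^{2} + W^{2}\right) - 24 = 2 W^{2} - 24 = -24 + 2 W^{2}$)
$E{\left(K,L \right)} = 2 L$
$E{\left(y{\left(-8 \right)},-84 \right)} - -8885 = 2 \left(-84\right) - -8885 = -168 + 8885 = 8717$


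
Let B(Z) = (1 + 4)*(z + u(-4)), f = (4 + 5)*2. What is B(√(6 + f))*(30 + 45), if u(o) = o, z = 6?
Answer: 750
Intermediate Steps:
f = 18 (f = 9*2 = 18)
B(Z) = 10 (B(Z) = (1 + 4)*(6 - 4) = 5*2 = 10)
B(√(6 + f))*(30 + 45) = 10*(30 + 45) = 10*75 = 750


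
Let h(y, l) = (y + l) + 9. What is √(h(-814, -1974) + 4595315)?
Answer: 2*√1148134 ≈ 2143.0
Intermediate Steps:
h(y, l) = 9 + l + y (h(y, l) = (l + y) + 9 = 9 + l + y)
√(h(-814, -1974) + 4595315) = √((9 - 1974 - 814) + 4595315) = √(-2779 + 4595315) = √4592536 = 2*√1148134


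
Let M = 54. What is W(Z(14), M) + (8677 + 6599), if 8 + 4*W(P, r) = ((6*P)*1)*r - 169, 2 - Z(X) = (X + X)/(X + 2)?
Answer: 15252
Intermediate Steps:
Z(X) = 2 - 2*X/(2 + X) (Z(X) = 2 - (X + X)/(X + 2) = 2 - 2*X/(2 + X))
W(P, r) = -177/4 + 3*P*r/2 (W(P, r) = -2 + (((6*P)*1)*r - 169)/4 = -2 + ((6*P)*r - 169)/4 = -2 + (6*P*r - 169)/4 = -2 + (-169 + 6*P*r)/4 = -2 + (-169/4 + 3*P*r/2) = -177/4 + 3*P*r/2)
W(Z(14), M) + (8677 + 6599) = (-177/4 + (3/2)*(4/(2 + 14))*54) + (8677 + 6599) = (-177/4 + (3/2)*(4/16)*54) + 15276 = (-177/4 + (3/2)*(4*(1/16))*54) + 15276 = (-177/4 + (3/2)*(¼)*54) + 15276 = (-177/4 + 81/4) + 15276 = -24 + 15276 = 15252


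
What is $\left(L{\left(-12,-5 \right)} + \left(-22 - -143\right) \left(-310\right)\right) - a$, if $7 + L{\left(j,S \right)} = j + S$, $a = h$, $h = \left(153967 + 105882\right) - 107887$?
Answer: $-189496$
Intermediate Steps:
$h = 151962$ ($h = 259849 - 107887 = 151962$)
$a = 151962$
$L{\left(j,S \right)} = -7 + S + j$ ($L{\left(j,S \right)} = -7 + \left(j + S\right) = -7 + \left(S + j\right) = -7 + S + j$)
$\left(L{\left(-12,-5 \right)} + \left(-22 - -143\right) \left(-310\right)\right) - a = \left(\left(-7 - 5 - 12\right) + \left(-22 - -143\right) \left(-310\right)\right) - 151962 = \left(-24 + \left(-22 + 143\right) \left(-310\right)\right) - 151962 = \left(-24 + 121 \left(-310\right)\right) - 151962 = \left(-24 - 37510\right) - 151962 = -37534 - 151962 = -189496$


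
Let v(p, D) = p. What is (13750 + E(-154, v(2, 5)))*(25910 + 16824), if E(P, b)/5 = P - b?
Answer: 554259980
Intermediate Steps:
E(P, b) = -5*b + 5*P (E(P, b) = 5*(P - b) = -5*b + 5*P)
(13750 + E(-154, v(2, 5)))*(25910 + 16824) = (13750 + (-5*2 + 5*(-154)))*(25910 + 16824) = (13750 + (-10 - 770))*42734 = (13750 - 780)*42734 = 12970*42734 = 554259980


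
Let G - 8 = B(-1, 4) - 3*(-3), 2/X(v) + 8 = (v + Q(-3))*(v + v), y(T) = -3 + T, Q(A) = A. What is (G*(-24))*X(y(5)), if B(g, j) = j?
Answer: 84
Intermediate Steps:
X(v) = 2/(-8 + 2*v*(-3 + v)) (X(v) = 2/(-8 + (v - 3)*(v + v)) = 2/(-8 + (-3 + v)*(2*v)) = 2/(-8 + 2*v*(-3 + v)))
G = 21 (G = 8 + (4 - 3*(-3)) = 8 + (4 + 9) = 8 + 13 = 21)
(G*(-24))*X(y(5)) = (21*(-24))/(-4 + (-3 + 5)**2 - 3*(-3 + 5)) = -504/(-4 + 2**2 - 3*2) = -504/(-4 + 4 - 6) = -504/(-6) = -504*(-1/6) = 84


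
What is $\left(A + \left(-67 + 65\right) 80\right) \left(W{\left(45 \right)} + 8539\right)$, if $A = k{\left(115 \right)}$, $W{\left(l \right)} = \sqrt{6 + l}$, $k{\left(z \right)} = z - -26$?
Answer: $-162241 - 19 \sqrt{51} \approx -1.6238 \cdot 10^{5}$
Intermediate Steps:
$k{\left(z \right)} = 26 + z$ ($k{\left(z \right)} = z + 26 = 26 + z$)
$A = 141$ ($A = 26 + 115 = 141$)
$\left(A + \left(-67 + 65\right) 80\right) \left(W{\left(45 \right)} + 8539\right) = \left(141 + \left(-67 + 65\right) 80\right) \left(\sqrt{6 + 45} + 8539\right) = \left(141 - 160\right) \left(\sqrt{51} + 8539\right) = \left(141 - 160\right) \left(8539 + \sqrt{51}\right) = - 19 \left(8539 + \sqrt{51}\right) = -162241 - 19 \sqrt{51}$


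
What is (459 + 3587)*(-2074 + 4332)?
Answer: 9135868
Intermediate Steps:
(459 + 3587)*(-2074 + 4332) = 4046*2258 = 9135868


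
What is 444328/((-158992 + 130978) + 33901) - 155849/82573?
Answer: 35772012881/486107251 ≈ 73.589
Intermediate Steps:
444328/((-158992 + 130978) + 33901) - 155849/82573 = 444328/(-28014 + 33901) - 155849*1/82573 = 444328/5887 - 155849/82573 = 35772012881/486107251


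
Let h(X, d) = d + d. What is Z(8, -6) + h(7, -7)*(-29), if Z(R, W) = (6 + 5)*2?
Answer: 428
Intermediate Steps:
h(X, d) = 2*d
Z(R, W) = 22 (Z(R, W) = 11*2 = 22)
Z(8, -6) + h(7, -7)*(-29) = 22 + (2*(-7))*(-29) = 22 - 14*(-29) = 22 + 406 = 428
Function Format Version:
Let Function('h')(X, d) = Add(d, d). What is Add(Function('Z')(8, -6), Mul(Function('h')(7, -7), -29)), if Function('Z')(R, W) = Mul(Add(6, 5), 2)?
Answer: 428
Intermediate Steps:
Function('h')(X, d) = Mul(2, d)
Function('Z')(R, W) = 22 (Function('Z')(R, W) = Mul(11, 2) = 22)
Add(Function('Z')(8, -6), Mul(Function('h')(7, -7), -29)) = Add(22, Mul(Mul(2, -7), -29)) = Add(22, Mul(-14, -29)) = Add(22, 406) = 428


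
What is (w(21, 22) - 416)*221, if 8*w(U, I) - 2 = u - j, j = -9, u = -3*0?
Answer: -733057/8 ≈ -91632.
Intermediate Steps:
u = 0
w(U, I) = 11/8 (w(U, I) = 1/4 + (0 - 1*(-9))/8 = 1/4 + (0 + 9)/8 = 1/4 + (1/8)*9 = 1/4 + 9/8 = 11/8)
(w(21, 22) - 416)*221 = (11/8 - 416)*221 = -3317/8*221 = -733057/8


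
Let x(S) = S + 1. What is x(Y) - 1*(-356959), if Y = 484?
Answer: 357444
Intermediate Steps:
x(S) = 1 + S
x(Y) - 1*(-356959) = (1 + 484) - 1*(-356959) = 485 + 356959 = 357444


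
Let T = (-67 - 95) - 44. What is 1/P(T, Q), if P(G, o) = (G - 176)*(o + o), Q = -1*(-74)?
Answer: -1/56536 ≈ -1.7688e-5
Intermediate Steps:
Q = 74
T = -206 (T = -162 - 44 = -206)
P(G, o) = 2*o*(-176 + G) (P(G, o) = (-176 + G)*(2*o) = 2*o*(-176 + G))
1/P(T, Q) = 1/(2*74*(-176 - 206)) = 1/(2*74*(-382)) = 1/(-56536) = -1/56536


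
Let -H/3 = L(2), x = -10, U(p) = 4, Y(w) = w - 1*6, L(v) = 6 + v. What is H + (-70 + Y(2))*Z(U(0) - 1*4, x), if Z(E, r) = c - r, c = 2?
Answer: -912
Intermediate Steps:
Y(w) = -6 + w (Y(w) = w - 6 = -6 + w)
H = -24 (H = -3*(6 + 2) = -3*8 = -24)
Z(E, r) = 2 - r
H + (-70 + Y(2))*Z(U(0) - 1*4, x) = -24 + (-70 + (-6 + 2))*(2 - 1*(-10)) = -24 + (-70 - 4)*(2 + 10) = -24 - 74*12 = -24 - 888 = -912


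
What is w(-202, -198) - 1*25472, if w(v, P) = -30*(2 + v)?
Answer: -19472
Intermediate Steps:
w(v, P) = -60 - 30*v
w(-202, -198) - 1*25472 = (-60 - 30*(-202)) - 1*25472 = (-60 + 6060) - 25472 = 6000 - 25472 = -19472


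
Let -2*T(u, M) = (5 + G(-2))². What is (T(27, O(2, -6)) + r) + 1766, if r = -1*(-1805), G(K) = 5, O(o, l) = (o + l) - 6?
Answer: 3521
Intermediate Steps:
O(o, l) = -6 + l + o (O(o, l) = (l + o) - 6 = -6 + l + o)
r = 1805
T(u, M) = -50 (T(u, M) = -(5 + 5)²/2 = -½*10² = -½*100 = -50)
(T(27, O(2, -6)) + r) + 1766 = (-50 + 1805) + 1766 = 1755 + 1766 = 3521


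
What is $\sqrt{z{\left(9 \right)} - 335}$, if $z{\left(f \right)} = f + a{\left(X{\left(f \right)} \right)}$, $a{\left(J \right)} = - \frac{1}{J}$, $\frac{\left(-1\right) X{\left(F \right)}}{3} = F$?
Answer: $\frac{i \sqrt{26403}}{9} \approx 18.054 i$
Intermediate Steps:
$X{\left(F \right)} = - 3 F$
$z{\left(f \right)} = f + \frac{1}{3 f}$ ($z{\left(f \right)} = f - \frac{1}{\left(-3\right) f} = f - - \frac{1}{3 f} = f + \frac{1}{3 f}$)
$\sqrt{z{\left(9 \right)} - 335} = \sqrt{\left(9 + \frac{1}{3 \cdot 9}\right) - 335} = \sqrt{\left(9 + \frac{1}{3} \cdot \frac{1}{9}\right) - 335} = \sqrt{\left(9 + \frac{1}{27}\right) - 335} = \sqrt{\frac{244}{27} - 335} = \sqrt{- \frac{8801}{27}} = \frac{i \sqrt{26403}}{9}$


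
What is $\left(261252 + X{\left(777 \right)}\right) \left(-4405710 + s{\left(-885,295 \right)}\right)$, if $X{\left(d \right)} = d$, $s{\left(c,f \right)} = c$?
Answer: $-1154655681255$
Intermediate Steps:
$\left(261252 + X{\left(777 \right)}\right) \left(-4405710 + s{\left(-885,295 \right)}\right) = \left(261252 + 777\right) \left(-4405710 - 885\right) = 262029 \left(-4406595\right) = -1154655681255$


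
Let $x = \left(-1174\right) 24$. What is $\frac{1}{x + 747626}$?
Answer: $\frac{1}{719450} \approx 1.3899 \cdot 10^{-6}$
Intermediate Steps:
$x = -28176$
$\frac{1}{x + 747626} = \frac{1}{-28176 + 747626} = \frac{1}{719450}$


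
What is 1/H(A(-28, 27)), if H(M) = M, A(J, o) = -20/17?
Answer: -17/20 ≈ -0.85000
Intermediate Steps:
A(J, o) = -20/17 (A(J, o) = -20*1/17 = -20/17)
1/H(A(-28, 27)) = 1/(-20/17) = -17/20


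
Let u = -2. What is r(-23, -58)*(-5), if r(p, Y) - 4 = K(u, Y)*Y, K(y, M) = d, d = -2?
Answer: -600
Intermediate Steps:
K(y, M) = -2
r(p, Y) = 4 - 2*Y
r(-23, -58)*(-5) = (4 - 2*(-58))*(-5) = (4 + 116)*(-5) = 120*(-5) = -600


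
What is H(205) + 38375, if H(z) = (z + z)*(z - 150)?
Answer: 60925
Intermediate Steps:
H(z) = 2*z*(-150 + z) (H(z) = (2*z)*(-150 + z) = 2*z*(-150 + z))
H(205) + 38375 = 2*205*(-150 + 205) + 38375 = 2*205*55 + 38375 = 22550 + 38375 = 60925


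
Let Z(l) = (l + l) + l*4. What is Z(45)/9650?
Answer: 27/965 ≈ 0.027979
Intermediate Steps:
Z(l) = 6*l (Z(l) = 2*l + 4*l = 6*l)
Z(45)/9650 = (6*45)/9650 = 270*(1/9650) = 27/965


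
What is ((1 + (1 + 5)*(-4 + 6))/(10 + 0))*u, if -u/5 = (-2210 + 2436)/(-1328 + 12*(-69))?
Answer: 1469/2156 ≈ 0.68135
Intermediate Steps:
u = 565/1078 (u = -5*(-2210 + 2436)/(-1328 + 12*(-69)) = -1130/(-1328 - 828) = -1130/(-2156) = -1130*(-1)/2156 = -5*(-113/1078) = 565/1078 ≈ 0.52412)
((1 + (1 + 5)*(-4 + 6))/(10 + 0))*u = ((1 + (1 + 5)*(-4 + 6))/(10 + 0))*(565/1078) = ((1 + 6*2)/10)*(565/1078) = ((1 + 12)*(⅒))*(565/1078) = (13*(⅒))*(565/1078) = (13/10)*(565/1078) = 1469/2156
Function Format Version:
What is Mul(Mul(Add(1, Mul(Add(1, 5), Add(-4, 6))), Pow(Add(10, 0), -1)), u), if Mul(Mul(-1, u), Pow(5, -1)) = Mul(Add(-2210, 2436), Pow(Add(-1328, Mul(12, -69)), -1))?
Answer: Rational(1469, 2156) ≈ 0.68135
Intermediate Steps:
u = Rational(565, 1078) (u = Mul(-5, Mul(Add(-2210, 2436), Pow(Add(-1328, Mul(12, -69)), -1))) = Mul(-5, Mul(226, Pow(Add(-1328, -828), -1))) = Mul(-5, Mul(226, Pow(-2156, -1))) = Mul(-5, Mul(226, Rational(-1, 2156))) = Mul(-5, Rational(-113, 1078)) = Rational(565, 1078) ≈ 0.52412)
Mul(Mul(Add(1, Mul(Add(1, 5), Add(-4, 6))), Pow(Add(10, 0), -1)), u) = Mul(Mul(Add(1, Mul(Add(1, 5), Add(-4, 6))), Pow(Add(10, 0), -1)), Rational(565, 1078)) = Mul(Mul(Add(1, Mul(6, 2)), Pow(10, -1)), Rational(565, 1078)) = Mul(Mul(Add(1, 12), Rational(1, 10)), Rational(565, 1078)) = Mul(Mul(13, Rational(1, 10)), Rational(565, 1078)) = Mul(Rational(13, 10), Rational(565, 1078)) = Rational(1469, 2156)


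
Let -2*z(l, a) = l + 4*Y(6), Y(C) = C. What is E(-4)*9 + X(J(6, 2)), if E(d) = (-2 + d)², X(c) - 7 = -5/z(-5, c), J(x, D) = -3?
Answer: 6299/19 ≈ 331.53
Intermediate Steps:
z(l, a) = -12 - l/2 (z(l, a) = -(l + 4*6)/2 = -(l + 24)/2 = -(24 + l)/2 = -12 - l/2)
X(c) = 143/19 (X(c) = 7 - 5/(-12 - ½*(-5)) = 7 - 5/(-12 + 5/2) = 7 - 5/(-19/2) = 7 - 5*(-2/19) = 7 + 10/19 = 143/19)
E(-4)*9 + X(J(6, 2)) = (-2 - 4)²*9 + 143/19 = (-6)²*9 + 143/19 = 36*9 + 143/19 = 324 + 143/19 = 6299/19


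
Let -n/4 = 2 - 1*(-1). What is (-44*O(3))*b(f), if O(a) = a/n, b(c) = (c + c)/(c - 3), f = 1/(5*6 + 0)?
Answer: -22/89 ≈ -0.24719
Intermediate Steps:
n = -12 (n = -4*(2 - 1*(-1)) = -4*(2 + 1) = -4*3 = -12)
f = 1/30 (f = 1/(30 + 0) = 1/30 ≈ 0.033333)
b(c) = 2*c/(-3 + c) (b(c) = (2*c)/(-3 + c) = 2*c/(-3 + c))
O(a) = -a/12 (O(a) = a/(-12) = a*(-1/12) = -a/12)
(-44*O(3))*b(f) = (-(-11)*3/3)*(2*(1/30)/(-3 + 1/30)) = (-44*(-¼))*(2*(1/30)/(-89/30)) = 11*(2*(1/30)*(-30/89)) = 11*(-2/89) = -22/89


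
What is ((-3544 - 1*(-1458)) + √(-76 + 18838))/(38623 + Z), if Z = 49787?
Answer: -149/6315 + √18762/88410 ≈ -0.022045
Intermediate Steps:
((-3544 - 1*(-1458)) + √(-76 + 18838))/(38623 + Z) = ((-3544 - 1*(-1458)) + √(-76 + 18838))/(38623 + 49787) = ((-3544 + 1458) + √18762)/88410 = (-2086 + √18762)*(1/88410) = -149/6315 + √18762/88410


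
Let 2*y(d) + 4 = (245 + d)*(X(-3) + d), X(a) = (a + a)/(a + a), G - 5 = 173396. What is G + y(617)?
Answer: 439757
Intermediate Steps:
G = 173401 (G = 5 + 173396 = 173401)
X(a) = 1 (X(a) = (2*a)/((2*a)) = (2*a)*(1/(2*a)) = 1)
y(d) = -2 + (1 + d)*(245 + d)/2 (y(d) = -2 + ((245 + d)*(1 + d))/2 = -2 + ((1 + d)*(245 + d))/2 = -2 + (1 + d)*(245 + d)/2)
G + y(617) = 173401 + (241/2 + (½)*617² + 123*617) = 173401 + (241/2 + (½)*380689 + 75891) = 173401 + (241/2 + 380689/2 + 75891) = 173401 + 266356 = 439757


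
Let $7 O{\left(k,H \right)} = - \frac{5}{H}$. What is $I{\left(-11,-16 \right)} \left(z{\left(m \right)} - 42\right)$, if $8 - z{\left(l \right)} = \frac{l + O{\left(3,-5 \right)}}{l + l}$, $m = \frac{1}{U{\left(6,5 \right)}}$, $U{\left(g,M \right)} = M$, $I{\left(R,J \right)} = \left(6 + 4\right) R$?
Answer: $\frac{26840}{7} \approx 3834.3$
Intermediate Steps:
$I{\left(R,J \right)} = 10 R$
$O{\left(k,H \right)} = - \frac{5}{7 H}$ ($O{\left(k,H \right)} = \frac{\left(-5\right) \frac{1}{H}}{7} = - \frac{5}{7 H}$)
$m = \frac{1}{5} \approx 0.2$
$z{\left(l \right)} = 8 - \frac{\frac{1}{7} + l}{2 l}$ ($z{\left(l \right)} = 8 - \frac{l - \frac{5}{7 \left(-5\right)}}{l + l} = 8 - \frac{l - - \frac{1}{7}}{2 l} = 8 - \left(l + \frac{1}{7}\right) \frac{1}{2 l} = 8 - \left(\frac{1}{7} + l\right) \frac{1}{2 l} = 8 - \frac{\frac{1}{7} + l}{2 l}$)
$I{\left(-11,-16 \right)} \left(z{\left(m \right)} - 42\right) = 10 \left(-11\right) \left(\frac{\frac{1}{\frac{1}{5}} \left(-1 + 105 \cdot \frac{1}{5}\right)}{14} - 42\right) = - 110 \left(\frac{1}{14} \cdot 5 \left(-1 + 21\right) - 42\right) = - 110 \left(\frac{1}{14} \cdot 5 \cdot 20 - 42\right) = - 110 \left(\frac{50}{7} - 42\right) = \left(-110\right) \left(- \frac{244}{7}\right) = \frac{26840}{7}$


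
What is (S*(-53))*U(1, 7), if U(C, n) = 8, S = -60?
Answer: 25440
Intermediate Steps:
(S*(-53))*U(1, 7) = -60*(-53)*8 = 3180*8 = 25440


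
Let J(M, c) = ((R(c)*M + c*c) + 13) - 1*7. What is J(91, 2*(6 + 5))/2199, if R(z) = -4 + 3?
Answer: 133/733 ≈ 0.18145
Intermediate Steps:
R(z) = -1
J(M, c) = 6 + c**2 - M (J(M, c) = ((-M + c*c) + 13) - 1*7 = ((-M + c**2) + 13) - 7 = ((c**2 - M) + 13) - 7 = (13 + c**2 - M) - 7 = 6 + c**2 - M)
J(91, 2*(6 + 5))/2199 = (6 + (2*(6 + 5))**2 - 1*91)/2199 = (6 + (2*11)**2 - 91)*(1/2199) = (6 + 22**2 - 91)*(1/2199) = (6 + 484 - 91)*(1/2199) = 399*(1/2199) = 133/733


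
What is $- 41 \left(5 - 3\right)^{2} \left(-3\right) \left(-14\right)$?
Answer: $-6888$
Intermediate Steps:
$- 41 \left(5 - 3\right)^{2} \left(-3\right) \left(-14\right) = - 41 \cdot 2^{2} \left(-3\right) \left(-14\right) = - 41 \cdot 4 \left(-3\right) \left(-14\right) = \left(-41\right) \left(-12\right) \left(-14\right) = 492 \left(-14\right) = -6888$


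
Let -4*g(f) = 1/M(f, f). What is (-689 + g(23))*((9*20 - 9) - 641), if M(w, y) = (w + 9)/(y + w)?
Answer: 10367965/32 ≈ 3.2400e+5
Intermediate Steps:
M(w, y) = (9 + w)/(w + y)
g(f) = -f/(2*(9 + f)) (g(f) = -(f + f)/(9 + f)/4 = -2*f/(9 + f)/4 = -f/(2*(9 + f)))
(-689 + g(23))*((9*20 - 9) - 641) = (-689 - 1*23/(18 + 2*23))*((9*20 - 9) - 641) = (-689 - 1*23/(18 + 46))*((180 - 9) - 641) = (-689 - 1*23/64)*(171 - 641) = (-689 - 1*23*1/64)*(-470) = (-689 - 23/64)*(-470) = -44119/64*(-470) = 10367965/32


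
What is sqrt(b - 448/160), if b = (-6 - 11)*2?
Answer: 2*I*sqrt(230)/5 ≈ 6.0663*I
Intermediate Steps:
b = -34 (b = -17*2 = -34)
sqrt(b - 448/160) = sqrt(-34 - 448/160) = sqrt(-34 - 448*1/160) = sqrt(-34 - 14/5) = sqrt(-184/5) = 2*I*sqrt(230)/5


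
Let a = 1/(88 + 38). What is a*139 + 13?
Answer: 1777/126 ≈ 14.103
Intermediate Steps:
a = 1/126 ≈ 0.0079365
a*139 + 13 = (1/126)*139 + 13 = 139/126 + 13 = 1777/126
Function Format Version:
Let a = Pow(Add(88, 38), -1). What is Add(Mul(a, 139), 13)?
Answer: Rational(1777, 126) ≈ 14.103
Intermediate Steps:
a = Rational(1, 126) (a = Pow(126, -1) = Rational(1, 126) ≈ 0.0079365)
Add(Mul(a, 139), 13) = Add(Mul(Rational(1, 126), 139), 13) = Add(Rational(139, 126), 13) = Rational(1777, 126)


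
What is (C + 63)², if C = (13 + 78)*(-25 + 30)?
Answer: 268324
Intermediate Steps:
C = 455 (C = 91*5 = 455)
(C + 63)² = (455 + 63)² = 518² = 268324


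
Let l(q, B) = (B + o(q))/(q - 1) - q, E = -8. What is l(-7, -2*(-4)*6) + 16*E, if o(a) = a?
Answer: -1009/8 ≈ -126.13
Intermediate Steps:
l(q, B) = -q + (B + q)/(-1 + q) (l(q, B) = (B + q)/(q - 1) - q = (B + q)/(-1 + q) - q = -q + (B + q)/(-1 + q))
l(-7, -2*(-4)*6) + 16*E = (-2*(-4)*6 - 1*(-7)² + 2*(-7))/(-1 - 7) + 16*(-8) = (8*6 - 1*49 - 14)/(-8) - 128 = -(48 - 49 - 14)/8 - 128 = -⅛*(-15) - 128 = 15/8 - 128 = -1009/8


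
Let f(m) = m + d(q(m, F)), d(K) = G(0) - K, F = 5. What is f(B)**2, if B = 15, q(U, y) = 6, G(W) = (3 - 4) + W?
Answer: 64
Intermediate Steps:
G(W) = -1 + W
d(K) = -1 - K (d(K) = (-1 + 0) - K = -1 - K)
f(m) = -7 + m (f(m) = m + (-1 - 1*6) = m + (-1 - 6) = m - 7 = -7 + m)
f(B)**2 = (-7 + 15)**2 = 8**2 = 64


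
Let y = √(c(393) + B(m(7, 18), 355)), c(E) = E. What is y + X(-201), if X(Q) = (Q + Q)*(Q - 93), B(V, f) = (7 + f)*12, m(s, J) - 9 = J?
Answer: 118188 + √4737 ≈ 1.1826e+5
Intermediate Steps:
m(s, J) = 9 + J
B(V, f) = 84 + 12*f
X(Q) = 2*Q*(-93 + Q) (X(Q) = (2*Q)*(-93 + Q) = 2*Q*(-93 + Q))
y = √4737 (y = √(393 + (84 + 12*355)) = √(393 + (84 + 4260)) = √(393 + 4344) = √4737 ≈ 68.826)
y + X(-201) = √4737 + 2*(-201)*(-93 - 201) = √4737 + 2*(-201)*(-294) = √4737 + 118188 = 118188 + √4737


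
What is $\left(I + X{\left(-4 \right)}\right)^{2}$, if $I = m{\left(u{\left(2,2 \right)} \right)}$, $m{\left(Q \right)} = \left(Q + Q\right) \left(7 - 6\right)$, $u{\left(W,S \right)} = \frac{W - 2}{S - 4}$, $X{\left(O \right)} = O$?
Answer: $16$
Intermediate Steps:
$u{\left(W,S \right)} = \frac{-2 + W}{-4 + S}$
$m{\left(Q \right)} = 2 Q$ ($m{\left(Q \right)} = 2 Q 1 = 2 Q$)
$I = 0$ ($I = 2 \frac{-2 + 2}{-4 + 2} = 2 \frac{1}{-2} \cdot 0 = 2 \left(\left(- \frac{1}{2}\right) 0\right) = 2 \cdot 0 = 0$)
$\left(I + X{\left(-4 \right)}\right)^{2} = \left(0 - 4\right)^{2} = \left(-4\right)^{2} = 16$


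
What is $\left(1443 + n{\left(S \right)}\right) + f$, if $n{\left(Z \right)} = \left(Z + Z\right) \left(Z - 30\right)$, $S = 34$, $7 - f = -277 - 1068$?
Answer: $3067$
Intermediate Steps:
$f = 1352$ ($f = 7 - \left(-277 - 1068\right) = 7 - -1345 = 7 + 1345 = 1352$)
$n{\left(Z \right)} = 2 Z \left(-30 + Z\right)$
$\left(1443 + n{\left(S \right)}\right) + f = \left(1443 + 2 \cdot 34 \left(-30 + 34\right)\right) + 1352 = \left(1443 + 2 \cdot 34 \cdot 4\right) + 1352 = \left(1443 + 272\right) + 1352 = 1715 + 1352 = 3067$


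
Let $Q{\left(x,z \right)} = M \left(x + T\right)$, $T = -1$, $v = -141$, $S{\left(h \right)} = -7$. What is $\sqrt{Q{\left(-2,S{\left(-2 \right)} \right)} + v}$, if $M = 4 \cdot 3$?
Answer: $i \sqrt{177} \approx 13.304 i$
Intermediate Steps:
$M = 12$
$Q{\left(x,z \right)} = -12 + 12 x$ ($Q{\left(x,z \right)} = 12 \left(x - 1\right) = 12 \left(-1 + x\right) = -12 + 12 x$)
$\sqrt{Q{\left(-2,S{\left(-2 \right)} \right)} + v} = \sqrt{\left(-12 + 12 \left(-2\right)\right) - 141} = \sqrt{\left(-12 - 24\right) - 141} = \sqrt{-36 - 141} = \sqrt{-177} = i \sqrt{177}$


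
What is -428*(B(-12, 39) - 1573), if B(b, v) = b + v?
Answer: 661688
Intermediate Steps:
-428*(B(-12, 39) - 1573) = -428*((-12 + 39) - 1573) = -428*(27 - 1573) = -428*(-1546) = 661688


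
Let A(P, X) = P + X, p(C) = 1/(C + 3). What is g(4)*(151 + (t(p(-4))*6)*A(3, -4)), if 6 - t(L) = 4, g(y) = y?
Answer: 556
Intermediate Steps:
p(C) = 1/(3 + C)
t(L) = 2 (t(L) = 6 - 1*4 = 6 - 4 = 2)
g(4)*(151 + (t(p(-4))*6)*A(3, -4)) = 4*(151 + (2*6)*(3 - 4)) = 4*(151 + 12*(-1)) = 4*(151 - 12) = 4*139 = 556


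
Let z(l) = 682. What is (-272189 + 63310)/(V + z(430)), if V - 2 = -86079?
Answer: 208879/85395 ≈ 2.4460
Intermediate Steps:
V = -86077 (V = 2 - 86079 = -86077)
(-272189 + 63310)/(V + z(430)) = (-272189 + 63310)/(-86077 + 682) = -208879/(-85395) = -208879*(-1/85395) = 208879/85395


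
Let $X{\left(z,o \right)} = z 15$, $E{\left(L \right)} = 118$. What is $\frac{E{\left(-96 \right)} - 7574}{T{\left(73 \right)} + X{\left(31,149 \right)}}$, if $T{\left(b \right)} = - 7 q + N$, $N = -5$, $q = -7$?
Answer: $- \frac{7456}{509} \approx -14.648$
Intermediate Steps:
$T{\left(b \right)} = 44$ ($T{\left(b \right)} = \left(-7\right) \left(-7\right) - 5 = 49 - 5 = 44$)
$X{\left(z,o \right)} = 15 z$
$\frac{E{\left(-96 \right)} - 7574}{T{\left(73 \right)} + X{\left(31,149 \right)}} = \frac{118 - 7574}{44 + 15 \cdot 31} = - \frac{7456}{44 + 465} = - \frac{7456}{509}$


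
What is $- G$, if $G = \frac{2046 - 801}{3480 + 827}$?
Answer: $- \frac{1245}{4307} \approx -0.28906$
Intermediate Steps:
$G = \frac{1245}{4307} \approx 0.28906$
$- G = \left(-1\right) \frac{1245}{4307} = - \frac{1245}{4307}$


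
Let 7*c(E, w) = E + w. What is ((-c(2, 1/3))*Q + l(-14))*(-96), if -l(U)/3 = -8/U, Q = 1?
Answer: 1376/7 ≈ 196.57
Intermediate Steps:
l(U) = 24/U (l(U) = -(-24)/U = 24/U)
c(E, w) = E/7 + w/7 (c(E, w) = (E + w)/7 = E/7 + w/7)
((-c(2, 1/3))*Q + l(-14))*(-96) = (-((⅐)*2 + (⅐)/3)*1 + 24/(-14))*(-96) = (-(2/7 + (⅐)*(⅓))*1 + 24*(-1/14))*(-96) = (-(2/7 + 1/21)*1 - 12/7)*(-96) = (-1*⅓*1 - 12/7)*(-96) = (-⅓*1 - 12/7)*(-96) = (-⅓ - 12/7)*(-96) = -43/21*(-96) = 1376/7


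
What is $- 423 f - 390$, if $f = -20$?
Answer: $8070$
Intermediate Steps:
$- 423 f - 390 = \left(-423\right) \left(-20\right) - 390 = 8460 - 390 = 8070$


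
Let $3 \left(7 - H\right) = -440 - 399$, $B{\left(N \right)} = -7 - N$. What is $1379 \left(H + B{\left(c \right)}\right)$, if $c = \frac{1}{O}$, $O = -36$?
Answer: $\frac{13885151}{36} \approx 3.857 \cdot 10^{5}$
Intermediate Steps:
$c = - \frac{1}{36}$ ($c = \frac{1}{-36} = - \frac{1}{36} \approx -0.027778$)
$H = \frac{860}{3}$ ($H = 7 - \frac{-440 - 399}{3} = 7 - - \frac{839}{3} = 7 + \frac{839}{3} = \frac{860}{3} \approx 286.67$)
$1379 \left(H + B{\left(c \right)}\right) = 1379 \left(\frac{860}{3} - \frac{251}{36}\right) = 1379 \cdot \frac{10069}{36} = \frac{13885151}{36}$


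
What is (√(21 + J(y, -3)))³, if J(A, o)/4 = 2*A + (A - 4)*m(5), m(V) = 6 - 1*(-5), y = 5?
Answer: 105*√105 ≈ 1075.9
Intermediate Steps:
m(V) = 11 (m(V) = 6 + 5 = 11)
J(A, o) = -176 + 52*A (J(A, o) = 4*(2*A + (A - 4)*11) = 4*(2*A + (-4 + A)*11) = 4*(2*A + (-44 + 11*A)) = 4*(-44 + 13*A) = -176 + 52*A)
(√(21 + J(y, -3)))³ = (√(21 + (-176 + 52*5)))³ = (√(21 + (-176 + 260)))³ = (√(21 + 84))³ = (√105)³ = 105*√105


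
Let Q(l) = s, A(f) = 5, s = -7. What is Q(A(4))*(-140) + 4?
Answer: 984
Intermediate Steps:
Q(l) = -7
Q(A(4))*(-140) + 4 = -7*(-140) + 4 = 980 + 4 = 984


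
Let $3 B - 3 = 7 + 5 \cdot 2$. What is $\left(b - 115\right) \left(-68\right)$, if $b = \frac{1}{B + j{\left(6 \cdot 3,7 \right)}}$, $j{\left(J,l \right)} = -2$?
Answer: $\frac{54638}{7} \approx 7805.4$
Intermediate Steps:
$B = \frac{20}{3}$ ($B = 1 + \frac{7 + 5 \cdot 2}{3} = 1 + \frac{7 + 10}{3} = 1 + \frac{1}{3} \cdot 17 = 1 + \frac{17}{3} = \frac{20}{3} \approx 6.6667$)
$b = \frac{3}{14}$ ($b = \frac{1}{\frac{20}{3} - 2} = \frac{1}{\frac{14}{3}} = \frac{3}{14} \approx 0.21429$)
$\left(b - 115\right) \left(-68\right) = \left(\frac{3}{14} - 115\right) \left(-68\right) = \left(- \frac{1607}{14}\right) \left(-68\right) = \frac{54638}{7}$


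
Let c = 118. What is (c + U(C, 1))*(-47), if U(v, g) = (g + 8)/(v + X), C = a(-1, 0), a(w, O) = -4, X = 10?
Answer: -11233/2 ≈ -5616.5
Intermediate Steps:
C = -4
U(v, g) = (8 + g)/(10 + v) (U(v, g) = (g + 8)/(v + 10) = (8 + g)/(10 + v))
(c + U(C, 1))*(-47) = (118 + (8 + 1)/(10 - 4))*(-47) = (118 + 9/6)*(-47) = (118 + (⅙)*9)*(-47) = (118 + 3/2)*(-47) = (239/2)*(-47) = -11233/2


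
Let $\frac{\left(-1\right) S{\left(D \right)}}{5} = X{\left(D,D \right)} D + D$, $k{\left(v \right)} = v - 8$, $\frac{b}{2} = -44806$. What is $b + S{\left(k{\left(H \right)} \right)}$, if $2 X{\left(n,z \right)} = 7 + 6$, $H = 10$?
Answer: $-89687$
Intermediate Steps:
$b = -89612$ ($b = 2 \left(-44806\right) = -89612$)
$k{\left(v \right)} = -8 + v$
$X{\left(n,z \right)} = \frac{13}{2}$ ($X{\left(n,z \right)} = \frac{7 + 6}{2} = \frac{1}{2} \cdot 13 = \frac{13}{2}$)
$S{\left(D \right)} = - \frac{75 D}{2}$ ($S{\left(D \right)} = - 5 \left(\frac{13 D}{2} + D\right) = - 5 \frac{15 D}{2} = - \frac{75 D}{2}$)
$b + S{\left(k{\left(H \right)} \right)} = -89612 - \frac{75 \left(-8 + 10\right)}{2} = -89612 - 75 = -89687$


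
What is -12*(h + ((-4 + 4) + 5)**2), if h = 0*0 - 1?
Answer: -288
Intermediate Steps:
h = -1 (h = 0 - 1 = -1)
-12*(h + ((-4 + 4) + 5)**2) = -12*(-1 + ((-4 + 4) + 5)**2) = -12*(-1 + (0 + 5)**2) = -12*(-1 + 5**2) = -12*(-1 + 25) = -12*24 = -288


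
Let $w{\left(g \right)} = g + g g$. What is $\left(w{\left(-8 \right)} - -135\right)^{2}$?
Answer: $36481$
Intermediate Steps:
$w{\left(g \right)} = g + g^{2}$
$\left(w{\left(-8 \right)} - -135\right)^{2} = \left(- 8 \left(1 - 8\right) - -135\right)^{2} = \left(\left(-8\right) \left(-7\right) + 135\right)^{2} = \left(56 + 135\right)^{2} = 191^{2} = 36481$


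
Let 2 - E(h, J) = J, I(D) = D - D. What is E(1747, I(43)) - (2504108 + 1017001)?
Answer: -3521107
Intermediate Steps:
I(D) = 0
E(h, J) = 2 - J
E(1747, I(43)) - (2504108 + 1017001) = (2 - 1*0) - (2504108 + 1017001) = (2 + 0) - 1*3521109 = 2 - 3521109 = -3521107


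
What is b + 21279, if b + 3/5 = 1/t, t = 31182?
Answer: 3317515349/155910 ≈ 21278.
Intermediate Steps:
b = -93541/155910 (b = -3/5 + 1/31182 = -93541/155910 ≈ -0.59997)
b + 21279 = -93541/155910 + 21279 = 3317515349/155910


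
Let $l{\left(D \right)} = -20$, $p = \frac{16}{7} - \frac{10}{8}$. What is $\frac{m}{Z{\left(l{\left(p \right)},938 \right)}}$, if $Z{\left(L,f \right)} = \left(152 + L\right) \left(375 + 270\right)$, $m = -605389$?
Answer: $- \frac{605389}{85140} \approx -7.1105$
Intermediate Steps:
$p = \frac{29}{28}$ ($p = 16 \cdot \frac{1}{7} - \frac{5}{4} = \frac{16}{7} - \frac{5}{4} = \frac{29}{28} \approx 1.0357$)
$Z{\left(L,f \right)} = 98040 + 645 L$ ($Z{\left(L,f \right)} = \left(152 + L\right) 645 = 98040 + 645 L$)
$\frac{m}{Z{\left(l{\left(p \right)},938 \right)}} = - \frac{605389}{98040 + 645 \left(-20\right)} = - \frac{605389}{98040 - 12900} = - \frac{605389}{85140}$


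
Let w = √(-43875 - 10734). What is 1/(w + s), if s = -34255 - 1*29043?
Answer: -63298/4006691413 - I*√54609/4006691413 ≈ -1.5798e-5 - 5.8324e-8*I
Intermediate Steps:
s = -63298 (s = -34255 - 29043 = -63298)
w = I*√54609 (w = √(-54609) = I*√54609 ≈ 233.69*I)
1/(w + s) = 1/(I*√54609 - 63298) = 1/(-63298 + I*√54609)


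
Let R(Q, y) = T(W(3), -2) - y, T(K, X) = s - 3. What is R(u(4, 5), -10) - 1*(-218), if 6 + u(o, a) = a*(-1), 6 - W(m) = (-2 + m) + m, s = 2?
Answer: 227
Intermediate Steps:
W(m) = 8 - 2*m (W(m) = 6 - ((-2 + m) + m) = 6 - (-2 + 2*m) = 6 + (2 - 2*m) = 8 - 2*m)
T(K, X) = -1 (T(K, X) = 2 - 3 = -1)
u(o, a) = -6 - a (u(o, a) = -6 + a*(-1) = -6 - a)
R(Q, y) = -1 - y
R(u(4, 5), -10) - 1*(-218) = (-1 - 1*(-10)) - 1*(-218) = (-1 + 10) + 218 = 9 + 218 = 227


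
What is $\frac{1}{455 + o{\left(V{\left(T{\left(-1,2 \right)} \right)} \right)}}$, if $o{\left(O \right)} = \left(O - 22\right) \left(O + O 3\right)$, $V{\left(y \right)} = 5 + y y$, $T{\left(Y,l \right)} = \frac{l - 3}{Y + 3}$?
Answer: $\frac{4}{413} \approx 0.0096852$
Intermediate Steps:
$T{\left(Y,l \right)} = \frac{-3 + l}{3 + Y}$
$V{\left(y \right)} = 5 + y^{2}$
$o{\left(O \right)} = 4 O \left(-22 + O\right)$ ($o{\left(O \right)} = \left(-22 + O\right) \left(O + 3 O\right) = \left(-22 + O\right) 4 O = 4 O \left(-22 + O\right)$)
$\frac{1}{455 + o{\left(V{\left(T{\left(-1,2 \right)} \right)} \right)}} = \frac{1}{455 + 4 \left(5 + \left(\frac{-3 + 2}{3 - 1}\right)^{2}\right) \left(-22 + \left(5 + \left(\frac{-3 + 2}{3 - 1}\right)^{2}\right)\right)} = \frac{1}{455 + 4 \left(5 + \left(\frac{1}{2} \left(-1\right)\right)^{2}\right) \left(-22 + \left(5 + \left(\frac{1}{2} \left(-1\right)\right)^{2}\right)\right)} = \frac{1}{455 + 4 \left(5 + \left(- \frac{1}{2}\right)^{2}\right) \left(-22 + \left(5 + \left(- \frac{1}{2}\right)^{2}\right)\right)} = \frac{1}{455 + 4 \left(5 + \frac{1}{4}\right) \left(-22 + \left(5 + \frac{1}{4}\right)\right)} = \frac{1}{455 + 4 \cdot \frac{21}{4} \left(-22 + \frac{21}{4}\right)} = \frac{1}{455 + 4 \cdot \frac{21}{4} \left(- \frac{67}{4}\right)} = \frac{1}{455 - \frac{1407}{4}} = \frac{1}{\frac{413}{4}} = \frac{4}{413}$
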